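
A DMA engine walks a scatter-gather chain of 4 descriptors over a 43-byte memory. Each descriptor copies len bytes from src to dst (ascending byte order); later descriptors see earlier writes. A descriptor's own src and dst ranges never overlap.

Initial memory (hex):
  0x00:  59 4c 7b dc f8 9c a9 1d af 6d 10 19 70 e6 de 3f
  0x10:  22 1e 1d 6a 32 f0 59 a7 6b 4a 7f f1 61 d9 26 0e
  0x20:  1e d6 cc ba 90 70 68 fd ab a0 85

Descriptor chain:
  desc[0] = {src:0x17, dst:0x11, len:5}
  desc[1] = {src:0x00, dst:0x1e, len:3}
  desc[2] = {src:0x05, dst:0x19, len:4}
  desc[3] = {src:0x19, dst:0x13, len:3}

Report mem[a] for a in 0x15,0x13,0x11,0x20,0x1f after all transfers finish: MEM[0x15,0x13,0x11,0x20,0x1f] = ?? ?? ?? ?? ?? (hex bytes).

MEM[0x15,0x13,0x11,0x20,0x1f] = 1d 9c a7 7b 4c

[0] 0x17->0x11 len=5 : a7 6b 4a 7f f1
[1] 0x00->0x1e len=3 : 59 4c 7b
[2] 0x05->0x19 len=4 : 9c a9 1d af
[3] 0x19->0x13 len=3 : 9c a9 1d
query mem[0x15]=0x1d, mem[0x13]=0x9c, mem[0x11]=0xa7, mem[0x20]=0x7b, mem[0x1f]=0x4c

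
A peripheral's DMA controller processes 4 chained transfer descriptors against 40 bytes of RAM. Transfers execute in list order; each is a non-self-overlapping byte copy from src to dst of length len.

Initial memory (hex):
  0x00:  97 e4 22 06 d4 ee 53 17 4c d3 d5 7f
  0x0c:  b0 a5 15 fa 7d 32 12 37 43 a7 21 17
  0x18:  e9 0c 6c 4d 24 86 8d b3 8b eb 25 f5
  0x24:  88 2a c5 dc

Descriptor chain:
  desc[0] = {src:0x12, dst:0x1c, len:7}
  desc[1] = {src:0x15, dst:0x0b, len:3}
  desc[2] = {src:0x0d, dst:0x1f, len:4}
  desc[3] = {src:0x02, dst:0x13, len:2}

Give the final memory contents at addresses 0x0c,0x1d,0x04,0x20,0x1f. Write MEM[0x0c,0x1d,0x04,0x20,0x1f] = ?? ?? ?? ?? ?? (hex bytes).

MEM[0x0c,0x1d,0x04,0x20,0x1f] = 21 37 d4 15 17

D0: mem[0x1c..0x22] <- [12 37 43 a7 21 17 e9]
D1: mem[0x0b..0x0d] <- [a7 21 17]
D2: mem[0x1f..0x22] <- [17 15 fa 7d]
D3: mem[0x13..0x14] <- [22 06]
query mem[0x0c]=0x21, mem[0x1d]=0x37, mem[0x04]=0xd4, mem[0x20]=0x15, mem[0x1f]=0x17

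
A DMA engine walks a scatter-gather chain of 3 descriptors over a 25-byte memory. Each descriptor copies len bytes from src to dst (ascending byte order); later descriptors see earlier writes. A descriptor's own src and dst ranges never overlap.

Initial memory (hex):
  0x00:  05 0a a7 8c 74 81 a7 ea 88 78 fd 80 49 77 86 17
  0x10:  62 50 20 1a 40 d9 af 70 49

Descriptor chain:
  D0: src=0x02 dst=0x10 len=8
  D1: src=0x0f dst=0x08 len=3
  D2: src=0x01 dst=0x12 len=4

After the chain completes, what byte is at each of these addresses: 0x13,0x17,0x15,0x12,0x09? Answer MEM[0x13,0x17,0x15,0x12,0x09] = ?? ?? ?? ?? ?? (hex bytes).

MEM[0x13,0x17,0x15,0x12,0x09] = a7 78 74 0a a7

#0 dst[0x10+8] := {0xa7,0x8c,0x74,0x81,0xa7,0xea,0x88,0x78}
#1 dst[0x08+3] := {0x17,0xa7,0x8c}
#2 dst[0x12+4] := {0x0a,0xa7,0x8c,0x74}
query mem[0x13]=0xa7, mem[0x17]=0x78, mem[0x15]=0x74, mem[0x12]=0x0a, mem[0x09]=0xa7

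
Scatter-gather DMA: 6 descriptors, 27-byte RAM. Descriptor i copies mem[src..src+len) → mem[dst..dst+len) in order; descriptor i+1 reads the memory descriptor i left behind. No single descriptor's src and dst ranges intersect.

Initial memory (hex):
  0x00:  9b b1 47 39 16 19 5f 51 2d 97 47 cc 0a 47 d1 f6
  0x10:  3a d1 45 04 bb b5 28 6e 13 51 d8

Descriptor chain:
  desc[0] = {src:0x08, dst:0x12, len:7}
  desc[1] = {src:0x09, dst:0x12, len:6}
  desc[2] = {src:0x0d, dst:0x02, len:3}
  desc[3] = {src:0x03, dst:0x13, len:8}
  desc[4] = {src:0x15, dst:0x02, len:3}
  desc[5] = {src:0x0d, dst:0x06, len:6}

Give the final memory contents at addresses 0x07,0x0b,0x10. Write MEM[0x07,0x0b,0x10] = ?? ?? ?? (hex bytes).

MEM[0x07,0x0b,0x10] = d1 97 3a

  after D0: wrote 7B at 0x12 = 2d9747cc0a47d1
  after D1: wrote 6B at 0x12 = 9747cc0a47d1
  after D2: wrote 3B at 0x02 = 47d1f6
  after D3: wrote 8B at 0x13 = d1f6195f512d9747
  after D4: wrote 3B at 0x02 = 195f51
  after D5: wrote 6B at 0x06 = 47d1f63ad197
query mem[0x07]=0xd1, mem[0x0b]=0x97, mem[0x10]=0x3a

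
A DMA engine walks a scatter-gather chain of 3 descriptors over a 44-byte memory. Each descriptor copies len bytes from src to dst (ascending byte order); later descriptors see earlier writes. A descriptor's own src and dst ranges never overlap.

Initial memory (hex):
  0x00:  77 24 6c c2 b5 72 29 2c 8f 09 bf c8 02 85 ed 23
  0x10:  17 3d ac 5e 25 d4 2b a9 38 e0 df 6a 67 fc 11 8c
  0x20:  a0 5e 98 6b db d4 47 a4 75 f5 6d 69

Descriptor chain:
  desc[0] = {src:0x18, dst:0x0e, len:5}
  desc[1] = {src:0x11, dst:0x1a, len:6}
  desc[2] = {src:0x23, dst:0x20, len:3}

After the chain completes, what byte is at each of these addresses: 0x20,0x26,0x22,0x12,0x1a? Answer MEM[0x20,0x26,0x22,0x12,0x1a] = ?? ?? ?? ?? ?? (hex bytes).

D0: mem[0x0e..0x12] <- [38 e0 df 6a 67]
D1: mem[0x1a..0x1f] <- [6a 67 5e 25 d4 2b]
D2: mem[0x20..0x22] <- [6b db d4]
query mem[0x20]=0x6b, mem[0x26]=0x47, mem[0x22]=0xd4, mem[0x12]=0x67, mem[0x1a]=0x6a

MEM[0x20,0x26,0x22,0x12,0x1a] = 6b 47 d4 67 6a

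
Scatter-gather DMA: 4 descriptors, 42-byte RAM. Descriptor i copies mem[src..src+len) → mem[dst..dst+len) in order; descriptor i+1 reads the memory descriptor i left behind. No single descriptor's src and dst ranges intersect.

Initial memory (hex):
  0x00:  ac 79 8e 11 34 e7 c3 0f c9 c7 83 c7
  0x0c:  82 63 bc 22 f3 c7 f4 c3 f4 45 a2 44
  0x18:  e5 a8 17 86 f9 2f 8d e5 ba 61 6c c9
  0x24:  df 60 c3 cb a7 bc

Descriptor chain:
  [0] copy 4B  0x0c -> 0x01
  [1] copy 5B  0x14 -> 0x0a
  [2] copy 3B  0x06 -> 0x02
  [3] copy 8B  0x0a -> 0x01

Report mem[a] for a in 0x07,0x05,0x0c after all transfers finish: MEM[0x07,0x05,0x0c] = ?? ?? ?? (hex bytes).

  after D0: wrote 4B at 0x01 = 8263bc22
  after D1: wrote 5B at 0x0a = f445a244e5
  after D2: wrote 3B at 0x02 = c30fc9
  after D3: wrote 8B at 0x01 = f445a244e522f3c7
query mem[0x07]=0xf3, mem[0x05]=0xe5, mem[0x0c]=0xa2

MEM[0x07,0x05,0x0c] = f3 e5 a2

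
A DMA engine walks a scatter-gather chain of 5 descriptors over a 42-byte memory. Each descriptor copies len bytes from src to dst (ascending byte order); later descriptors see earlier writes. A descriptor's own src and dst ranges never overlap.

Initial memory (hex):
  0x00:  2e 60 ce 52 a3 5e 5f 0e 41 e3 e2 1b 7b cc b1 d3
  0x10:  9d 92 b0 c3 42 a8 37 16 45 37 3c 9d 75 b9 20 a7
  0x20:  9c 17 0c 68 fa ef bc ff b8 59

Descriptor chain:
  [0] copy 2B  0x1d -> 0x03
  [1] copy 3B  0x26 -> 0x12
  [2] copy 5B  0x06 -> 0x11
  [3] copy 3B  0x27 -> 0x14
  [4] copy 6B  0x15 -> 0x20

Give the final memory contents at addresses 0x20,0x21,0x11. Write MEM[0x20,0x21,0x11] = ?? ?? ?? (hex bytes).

MEM[0x20,0x21,0x11] = b8 59 5f

  after D0: wrote 2B at 0x03 = b920
  after D1: wrote 3B at 0x12 = bcffb8
  after D2: wrote 5B at 0x11 = 5f0e41e3e2
  after D3: wrote 3B at 0x14 = ffb859
  after D4: wrote 6B at 0x20 = b8591645373c
query mem[0x20]=0xb8, mem[0x21]=0x59, mem[0x11]=0x5f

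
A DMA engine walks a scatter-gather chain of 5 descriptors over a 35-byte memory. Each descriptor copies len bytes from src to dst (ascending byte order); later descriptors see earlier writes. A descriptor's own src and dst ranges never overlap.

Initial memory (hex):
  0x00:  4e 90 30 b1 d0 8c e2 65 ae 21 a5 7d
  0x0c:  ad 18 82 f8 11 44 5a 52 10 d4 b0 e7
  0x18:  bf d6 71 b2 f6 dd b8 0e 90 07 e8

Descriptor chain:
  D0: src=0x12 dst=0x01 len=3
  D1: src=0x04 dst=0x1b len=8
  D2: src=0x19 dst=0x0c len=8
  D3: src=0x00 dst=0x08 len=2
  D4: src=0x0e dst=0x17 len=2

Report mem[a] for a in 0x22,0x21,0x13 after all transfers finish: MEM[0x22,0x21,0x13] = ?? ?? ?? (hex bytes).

MEM[0x22,0x21,0x13] = 7d a5 21

[0] 0x12->0x01 len=3 : 5a 52 10
[1] 0x04->0x1b len=8 : d0 8c e2 65 ae 21 a5 7d
[2] 0x19->0x0c len=8 : d6 71 d0 8c e2 65 ae 21
[3] 0x00->0x08 len=2 : 4e 5a
[4] 0x0e->0x17 len=2 : d0 8c
query mem[0x22]=0x7d, mem[0x21]=0xa5, mem[0x13]=0x21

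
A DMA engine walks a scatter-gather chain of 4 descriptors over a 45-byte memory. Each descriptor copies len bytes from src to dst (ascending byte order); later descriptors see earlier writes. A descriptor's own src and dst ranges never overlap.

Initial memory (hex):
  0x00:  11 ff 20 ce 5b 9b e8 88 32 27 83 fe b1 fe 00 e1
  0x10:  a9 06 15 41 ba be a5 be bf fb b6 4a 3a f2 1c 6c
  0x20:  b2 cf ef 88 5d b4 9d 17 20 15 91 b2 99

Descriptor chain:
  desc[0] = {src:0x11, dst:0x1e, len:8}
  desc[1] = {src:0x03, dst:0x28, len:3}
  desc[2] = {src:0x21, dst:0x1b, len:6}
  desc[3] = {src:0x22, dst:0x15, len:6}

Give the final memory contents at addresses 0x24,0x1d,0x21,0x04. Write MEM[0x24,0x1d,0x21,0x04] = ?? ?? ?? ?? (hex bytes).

D0: mem[0x1e..0x25] <- [06 15 41 ba be a5 be bf]
D1: mem[0x28..0x2a] <- [ce 5b 9b]
D2: mem[0x1b..0x20] <- [ba be a5 be bf 9d]
D3: mem[0x15..0x1a] <- [be a5 be bf 9d 17]
query mem[0x24]=0xbe, mem[0x1d]=0xa5, mem[0x21]=0xba, mem[0x04]=0x5b

MEM[0x24,0x1d,0x21,0x04] = be a5 ba 5b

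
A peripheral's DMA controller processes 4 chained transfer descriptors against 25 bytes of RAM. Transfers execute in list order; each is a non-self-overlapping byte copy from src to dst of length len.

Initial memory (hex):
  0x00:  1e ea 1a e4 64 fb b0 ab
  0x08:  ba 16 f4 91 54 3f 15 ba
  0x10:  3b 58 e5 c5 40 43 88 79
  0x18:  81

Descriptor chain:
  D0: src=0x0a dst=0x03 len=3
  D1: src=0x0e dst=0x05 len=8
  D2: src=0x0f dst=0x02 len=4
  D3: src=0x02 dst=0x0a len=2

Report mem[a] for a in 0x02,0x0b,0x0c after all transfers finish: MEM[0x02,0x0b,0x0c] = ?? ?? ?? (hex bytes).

#0 dst[0x03+3] := {0xf4,0x91,0x54}
#1 dst[0x05+8] := {0x15,0xba,0x3b,0x58,0xe5,0xc5,0x40,0x43}
#2 dst[0x02+4] := {0xba,0x3b,0x58,0xe5}
#3 dst[0x0a+2] := {0xba,0x3b}
query mem[0x02]=0xba, mem[0x0b]=0x3b, mem[0x0c]=0x43

MEM[0x02,0x0b,0x0c] = ba 3b 43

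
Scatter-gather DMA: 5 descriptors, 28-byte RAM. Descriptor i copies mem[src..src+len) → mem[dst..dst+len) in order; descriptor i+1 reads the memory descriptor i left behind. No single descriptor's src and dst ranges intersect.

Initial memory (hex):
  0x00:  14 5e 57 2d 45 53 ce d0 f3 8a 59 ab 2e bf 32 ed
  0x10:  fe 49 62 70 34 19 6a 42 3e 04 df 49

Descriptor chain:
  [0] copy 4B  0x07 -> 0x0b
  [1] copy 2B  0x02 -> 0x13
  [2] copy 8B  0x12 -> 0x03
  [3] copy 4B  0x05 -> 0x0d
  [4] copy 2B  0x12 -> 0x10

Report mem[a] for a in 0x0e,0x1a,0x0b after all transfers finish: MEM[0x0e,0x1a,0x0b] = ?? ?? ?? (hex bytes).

MEM[0x0e,0x1a,0x0b] = 19 df d0

D0: mem[0x0b..0x0e] <- [d0 f3 8a 59]
D1: mem[0x13..0x14] <- [57 2d]
D2: mem[0x03..0x0a] <- [62 57 2d 19 6a 42 3e 04]
D3: mem[0x0d..0x10] <- [2d 19 6a 42]
D4: mem[0x10..0x11] <- [62 57]
query mem[0x0e]=0x19, mem[0x1a]=0xdf, mem[0x0b]=0xd0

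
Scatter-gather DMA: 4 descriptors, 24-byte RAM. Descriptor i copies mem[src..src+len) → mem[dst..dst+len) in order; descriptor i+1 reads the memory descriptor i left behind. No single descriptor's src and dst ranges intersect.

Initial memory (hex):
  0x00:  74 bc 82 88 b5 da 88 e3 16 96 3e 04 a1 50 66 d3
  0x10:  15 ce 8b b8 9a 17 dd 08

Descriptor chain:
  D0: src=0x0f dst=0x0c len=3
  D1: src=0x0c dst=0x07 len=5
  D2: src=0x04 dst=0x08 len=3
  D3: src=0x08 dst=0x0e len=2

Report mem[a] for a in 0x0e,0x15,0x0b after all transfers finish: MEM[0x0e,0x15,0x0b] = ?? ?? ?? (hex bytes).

#0 dst[0x0c+3] := {0xd3,0x15,0xce}
#1 dst[0x07+5] := {0xd3,0x15,0xce,0xd3,0x15}
#2 dst[0x08+3] := {0xb5,0xda,0x88}
#3 dst[0x0e+2] := {0xb5,0xda}
query mem[0x0e]=0xb5, mem[0x15]=0x17, mem[0x0b]=0x15

MEM[0x0e,0x15,0x0b] = b5 17 15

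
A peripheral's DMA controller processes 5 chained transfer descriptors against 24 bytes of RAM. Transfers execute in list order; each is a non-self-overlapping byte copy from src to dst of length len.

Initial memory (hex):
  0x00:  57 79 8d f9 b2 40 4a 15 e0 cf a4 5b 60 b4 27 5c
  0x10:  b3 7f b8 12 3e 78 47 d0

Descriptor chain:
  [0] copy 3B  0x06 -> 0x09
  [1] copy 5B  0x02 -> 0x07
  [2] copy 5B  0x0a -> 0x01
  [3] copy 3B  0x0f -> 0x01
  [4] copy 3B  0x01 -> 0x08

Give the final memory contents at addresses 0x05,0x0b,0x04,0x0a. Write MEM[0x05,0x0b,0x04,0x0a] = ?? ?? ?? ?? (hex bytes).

#0 dst[0x09+3] := {0x4a,0x15,0xe0}
#1 dst[0x07+5] := {0x8d,0xf9,0xb2,0x40,0x4a}
#2 dst[0x01+5] := {0x40,0x4a,0x60,0xb4,0x27}
#3 dst[0x01+3] := {0x5c,0xb3,0x7f}
#4 dst[0x08+3] := {0x5c,0xb3,0x7f}
query mem[0x05]=0x27, mem[0x0b]=0x4a, mem[0x04]=0xb4, mem[0x0a]=0x7f

MEM[0x05,0x0b,0x04,0x0a] = 27 4a b4 7f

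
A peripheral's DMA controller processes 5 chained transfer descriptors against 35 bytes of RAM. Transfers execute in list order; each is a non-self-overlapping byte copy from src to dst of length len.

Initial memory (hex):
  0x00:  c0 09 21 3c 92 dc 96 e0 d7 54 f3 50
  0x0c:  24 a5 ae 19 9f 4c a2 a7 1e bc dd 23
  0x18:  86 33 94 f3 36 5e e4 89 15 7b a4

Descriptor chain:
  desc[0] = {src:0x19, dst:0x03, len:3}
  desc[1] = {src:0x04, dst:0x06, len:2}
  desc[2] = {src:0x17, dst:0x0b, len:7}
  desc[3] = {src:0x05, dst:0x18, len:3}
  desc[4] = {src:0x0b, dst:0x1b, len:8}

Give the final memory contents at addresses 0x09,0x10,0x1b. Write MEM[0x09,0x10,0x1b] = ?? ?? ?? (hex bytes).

[0] 0x19->0x03 len=3 : 33 94 f3
[1] 0x04->0x06 len=2 : 94 f3
[2] 0x17->0x0b len=7 : 23 86 33 94 f3 36 5e
[3] 0x05->0x18 len=3 : f3 94 f3
[4] 0x0b->0x1b len=8 : 23 86 33 94 f3 36 5e a2
query mem[0x09]=0x54, mem[0x10]=0x36, mem[0x1b]=0x23

MEM[0x09,0x10,0x1b] = 54 36 23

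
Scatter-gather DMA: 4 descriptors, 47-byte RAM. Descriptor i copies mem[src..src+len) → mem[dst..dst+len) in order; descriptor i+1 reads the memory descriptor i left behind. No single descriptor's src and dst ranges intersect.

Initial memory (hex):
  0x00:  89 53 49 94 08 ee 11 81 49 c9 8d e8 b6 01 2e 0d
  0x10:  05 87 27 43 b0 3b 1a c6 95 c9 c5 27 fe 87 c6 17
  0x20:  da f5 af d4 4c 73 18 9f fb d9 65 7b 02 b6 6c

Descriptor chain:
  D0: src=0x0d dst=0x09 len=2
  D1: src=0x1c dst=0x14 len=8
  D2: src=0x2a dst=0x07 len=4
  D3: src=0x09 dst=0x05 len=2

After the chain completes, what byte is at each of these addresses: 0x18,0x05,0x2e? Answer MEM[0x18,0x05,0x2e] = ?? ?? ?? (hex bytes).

MEM[0x18,0x05,0x2e] = da 02 6c

  after D0: wrote 2B at 0x09 = 012e
  after D1: wrote 8B at 0x14 = fe87c617daf5afd4
  after D2: wrote 4B at 0x07 = 657b02b6
  after D3: wrote 2B at 0x05 = 02b6
query mem[0x18]=0xda, mem[0x05]=0x02, mem[0x2e]=0x6c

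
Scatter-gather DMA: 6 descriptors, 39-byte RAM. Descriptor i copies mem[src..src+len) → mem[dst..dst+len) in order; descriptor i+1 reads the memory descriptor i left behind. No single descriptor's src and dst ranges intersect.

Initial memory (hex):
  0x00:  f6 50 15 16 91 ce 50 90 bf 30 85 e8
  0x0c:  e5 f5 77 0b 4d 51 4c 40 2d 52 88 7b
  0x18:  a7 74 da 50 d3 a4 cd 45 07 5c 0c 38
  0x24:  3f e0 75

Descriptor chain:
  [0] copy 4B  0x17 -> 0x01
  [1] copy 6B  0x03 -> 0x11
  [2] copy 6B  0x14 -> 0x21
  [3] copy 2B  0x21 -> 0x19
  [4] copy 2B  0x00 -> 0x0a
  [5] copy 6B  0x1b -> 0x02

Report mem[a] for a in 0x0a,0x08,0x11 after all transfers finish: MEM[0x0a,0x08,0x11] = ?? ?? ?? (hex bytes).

#0 dst[0x01+4] := {0x7b,0xa7,0x74,0xda}
#1 dst[0x11+6] := {0x74,0xda,0xce,0x50,0x90,0xbf}
#2 dst[0x21+6] := {0x50,0x90,0xbf,0x7b,0xa7,0x74}
#3 dst[0x19+2] := {0x50,0x90}
#4 dst[0x0a+2] := {0xf6,0x7b}
#5 dst[0x02+6] := {0x50,0xd3,0xa4,0xcd,0x45,0x07}
query mem[0x0a]=0xf6, mem[0x08]=0xbf, mem[0x11]=0x74

MEM[0x0a,0x08,0x11] = f6 bf 74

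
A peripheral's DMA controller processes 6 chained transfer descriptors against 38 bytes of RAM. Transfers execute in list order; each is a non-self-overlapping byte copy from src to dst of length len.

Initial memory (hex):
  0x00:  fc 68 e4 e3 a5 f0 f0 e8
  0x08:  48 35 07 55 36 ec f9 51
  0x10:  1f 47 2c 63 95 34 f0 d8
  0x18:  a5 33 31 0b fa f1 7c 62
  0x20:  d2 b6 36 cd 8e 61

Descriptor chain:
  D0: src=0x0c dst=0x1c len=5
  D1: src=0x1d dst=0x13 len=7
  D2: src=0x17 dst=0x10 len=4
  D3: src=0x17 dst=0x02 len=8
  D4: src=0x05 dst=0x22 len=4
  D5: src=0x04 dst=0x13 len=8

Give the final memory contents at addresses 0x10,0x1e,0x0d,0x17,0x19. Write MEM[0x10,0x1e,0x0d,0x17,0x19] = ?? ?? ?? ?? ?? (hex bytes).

MEM[0x10,0x1e,0x0d,0x17,0x19] = b6 f9 ec ec 07

#0 dst[0x1c+5] := {0x36,0xec,0xf9,0x51,0x1f}
#1 dst[0x13+7] := {0xec,0xf9,0x51,0x1f,0xb6,0x36,0xcd}
#2 dst[0x10+4] := {0xb6,0x36,0xcd,0x31}
#3 dst[0x02+8] := {0xb6,0x36,0xcd,0x31,0x0b,0x36,0xec,0xf9}
#4 dst[0x22+4] := {0x31,0x0b,0x36,0xec}
#5 dst[0x13+8] := {0xcd,0x31,0x0b,0x36,0xec,0xf9,0x07,0x55}
query mem[0x10]=0xb6, mem[0x1e]=0xf9, mem[0x0d]=0xec, mem[0x17]=0xec, mem[0x19]=0x07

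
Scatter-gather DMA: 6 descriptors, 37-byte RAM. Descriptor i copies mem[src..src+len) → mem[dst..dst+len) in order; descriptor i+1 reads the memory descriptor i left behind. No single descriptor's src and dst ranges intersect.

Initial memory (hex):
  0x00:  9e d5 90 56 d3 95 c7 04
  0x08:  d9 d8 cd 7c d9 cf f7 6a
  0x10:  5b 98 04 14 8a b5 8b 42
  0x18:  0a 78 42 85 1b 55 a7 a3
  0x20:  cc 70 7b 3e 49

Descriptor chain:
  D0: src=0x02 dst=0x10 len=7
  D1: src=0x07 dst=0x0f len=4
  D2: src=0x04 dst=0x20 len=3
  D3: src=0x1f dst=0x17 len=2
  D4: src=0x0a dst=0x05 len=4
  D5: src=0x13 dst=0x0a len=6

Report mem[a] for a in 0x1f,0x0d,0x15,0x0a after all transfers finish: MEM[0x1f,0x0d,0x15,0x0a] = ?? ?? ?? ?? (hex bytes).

MEM[0x1f,0x0d,0x15,0x0a] = a3 d9 04 95

D0: mem[0x10..0x16] <- [90 56 d3 95 c7 04 d9]
D1: mem[0x0f..0x12] <- [04 d9 d8 cd]
D2: mem[0x20..0x22] <- [d3 95 c7]
D3: mem[0x17..0x18] <- [a3 d3]
D4: mem[0x05..0x08] <- [cd 7c d9 cf]
D5: mem[0x0a..0x0f] <- [95 c7 04 d9 a3 d3]
query mem[0x1f]=0xa3, mem[0x0d]=0xd9, mem[0x15]=0x04, mem[0x0a]=0x95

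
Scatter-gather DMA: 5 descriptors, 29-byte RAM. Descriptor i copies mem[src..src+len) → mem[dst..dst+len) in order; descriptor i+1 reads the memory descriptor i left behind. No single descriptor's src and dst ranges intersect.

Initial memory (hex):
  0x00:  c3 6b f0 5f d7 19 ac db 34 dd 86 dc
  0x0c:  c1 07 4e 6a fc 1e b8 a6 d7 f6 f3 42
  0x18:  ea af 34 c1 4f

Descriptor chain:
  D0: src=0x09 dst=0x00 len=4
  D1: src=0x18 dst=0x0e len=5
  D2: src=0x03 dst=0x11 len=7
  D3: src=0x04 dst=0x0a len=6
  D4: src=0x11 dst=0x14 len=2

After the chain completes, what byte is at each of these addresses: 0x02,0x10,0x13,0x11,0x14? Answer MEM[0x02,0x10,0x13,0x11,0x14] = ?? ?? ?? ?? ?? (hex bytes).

MEM[0x02,0x10,0x13,0x11,0x14] = dc 34 19 c1 c1

D0: mem[0x00..0x03] <- [dd 86 dc c1]
D1: mem[0x0e..0x12] <- [ea af 34 c1 4f]
D2: mem[0x11..0x17] <- [c1 d7 19 ac db 34 dd]
D3: mem[0x0a..0x0f] <- [d7 19 ac db 34 dd]
D4: mem[0x14..0x15] <- [c1 d7]
query mem[0x02]=0xdc, mem[0x10]=0x34, mem[0x13]=0x19, mem[0x11]=0xc1, mem[0x14]=0xc1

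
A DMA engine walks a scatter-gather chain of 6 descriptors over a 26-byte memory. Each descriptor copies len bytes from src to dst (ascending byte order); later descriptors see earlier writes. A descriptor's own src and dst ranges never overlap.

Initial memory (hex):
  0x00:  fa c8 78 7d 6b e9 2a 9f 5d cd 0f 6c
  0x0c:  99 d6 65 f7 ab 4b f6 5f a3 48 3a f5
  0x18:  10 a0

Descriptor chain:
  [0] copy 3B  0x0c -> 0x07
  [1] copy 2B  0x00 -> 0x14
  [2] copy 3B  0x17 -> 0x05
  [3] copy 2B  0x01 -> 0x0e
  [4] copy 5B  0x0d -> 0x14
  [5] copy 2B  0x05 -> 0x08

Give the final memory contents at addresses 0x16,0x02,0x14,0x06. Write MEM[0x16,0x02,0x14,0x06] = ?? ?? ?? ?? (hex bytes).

D0: mem[0x07..0x09] <- [99 d6 65]
D1: mem[0x14..0x15] <- [fa c8]
D2: mem[0x05..0x07] <- [f5 10 a0]
D3: mem[0x0e..0x0f] <- [c8 78]
D4: mem[0x14..0x18] <- [d6 c8 78 ab 4b]
D5: mem[0x08..0x09] <- [f5 10]
query mem[0x16]=0x78, mem[0x02]=0x78, mem[0x14]=0xd6, mem[0x06]=0x10

MEM[0x16,0x02,0x14,0x06] = 78 78 d6 10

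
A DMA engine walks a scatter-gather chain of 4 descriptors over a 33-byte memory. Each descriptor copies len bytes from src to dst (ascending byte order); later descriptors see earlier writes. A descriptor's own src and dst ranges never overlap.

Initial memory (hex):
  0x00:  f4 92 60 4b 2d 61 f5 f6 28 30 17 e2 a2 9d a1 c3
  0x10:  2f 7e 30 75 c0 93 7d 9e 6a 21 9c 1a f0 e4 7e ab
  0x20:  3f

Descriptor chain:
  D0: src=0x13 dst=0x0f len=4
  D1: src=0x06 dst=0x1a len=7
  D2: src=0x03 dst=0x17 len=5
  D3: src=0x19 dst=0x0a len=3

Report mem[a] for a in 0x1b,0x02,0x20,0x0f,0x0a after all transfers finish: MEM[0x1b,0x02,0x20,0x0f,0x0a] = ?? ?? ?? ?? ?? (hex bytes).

  after D0: wrote 4B at 0x0f = 75c0937d
  after D1: wrote 7B at 0x1a = f5f6283017e2a2
  after D2: wrote 5B at 0x17 = 4b2d61f5f6
  after D3: wrote 3B at 0x0a = 61f5f6
query mem[0x1b]=0xf6, mem[0x02]=0x60, mem[0x20]=0xa2, mem[0x0f]=0x75, mem[0x0a]=0x61

MEM[0x1b,0x02,0x20,0x0f,0x0a] = f6 60 a2 75 61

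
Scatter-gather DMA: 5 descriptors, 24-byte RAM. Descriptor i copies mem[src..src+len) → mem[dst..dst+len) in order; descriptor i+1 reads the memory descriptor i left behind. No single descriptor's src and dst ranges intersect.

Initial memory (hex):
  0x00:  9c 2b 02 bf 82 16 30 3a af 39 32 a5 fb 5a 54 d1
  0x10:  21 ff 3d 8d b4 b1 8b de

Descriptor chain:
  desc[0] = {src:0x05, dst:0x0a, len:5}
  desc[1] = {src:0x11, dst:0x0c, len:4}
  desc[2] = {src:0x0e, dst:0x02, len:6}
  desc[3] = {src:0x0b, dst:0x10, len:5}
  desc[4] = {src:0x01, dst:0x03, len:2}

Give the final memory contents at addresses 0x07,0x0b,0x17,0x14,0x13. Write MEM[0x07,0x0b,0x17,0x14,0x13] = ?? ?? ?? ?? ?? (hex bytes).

#0 dst[0x0a+5] := {0x16,0x30,0x3a,0xaf,0x39}
#1 dst[0x0c+4] := {0xff,0x3d,0x8d,0xb4}
#2 dst[0x02+6] := {0x8d,0xb4,0x21,0xff,0x3d,0x8d}
#3 dst[0x10+5] := {0x30,0xff,0x3d,0x8d,0xb4}
#4 dst[0x03+2] := {0x2b,0x8d}
query mem[0x07]=0x8d, mem[0x0b]=0x30, mem[0x17]=0xde, mem[0x14]=0xb4, mem[0x13]=0x8d

MEM[0x07,0x0b,0x17,0x14,0x13] = 8d 30 de b4 8d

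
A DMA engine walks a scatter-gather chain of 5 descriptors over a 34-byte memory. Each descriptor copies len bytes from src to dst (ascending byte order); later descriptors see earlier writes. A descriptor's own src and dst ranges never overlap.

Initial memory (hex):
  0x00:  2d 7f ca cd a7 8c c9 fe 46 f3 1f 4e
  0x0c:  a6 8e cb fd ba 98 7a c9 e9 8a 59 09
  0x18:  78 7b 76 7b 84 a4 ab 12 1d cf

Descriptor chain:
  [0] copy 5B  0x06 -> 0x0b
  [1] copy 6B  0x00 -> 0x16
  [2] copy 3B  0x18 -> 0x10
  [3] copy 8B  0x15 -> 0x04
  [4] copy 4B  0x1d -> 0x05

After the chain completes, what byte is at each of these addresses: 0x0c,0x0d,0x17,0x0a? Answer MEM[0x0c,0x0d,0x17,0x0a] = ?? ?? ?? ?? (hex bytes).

#0 dst[0x0b+5] := {0xc9,0xfe,0x46,0xf3,0x1f}
#1 dst[0x16+6] := {0x2d,0x7f,0xca,0xcd,0xa7,0x8c}
#2 dst[0x10+3] := {0xca,0xcd,0xa7}
#3 dst[0x04+8] := {0x8a,0x2d,0x7f,0xca,0xcd,0xa7,0x8c,0x84}
#4 dst[0x05+4] := {0xa4,0xab,0x12,0x1d}
query mem[0x0c]=0xfe, mem[0x0d]=0x46, mem[0x17]=0x7f, mem[0x0a]=0x8c

MEM[0x0c,0x0d,0x17,0x0a] = fe 46 7f 8c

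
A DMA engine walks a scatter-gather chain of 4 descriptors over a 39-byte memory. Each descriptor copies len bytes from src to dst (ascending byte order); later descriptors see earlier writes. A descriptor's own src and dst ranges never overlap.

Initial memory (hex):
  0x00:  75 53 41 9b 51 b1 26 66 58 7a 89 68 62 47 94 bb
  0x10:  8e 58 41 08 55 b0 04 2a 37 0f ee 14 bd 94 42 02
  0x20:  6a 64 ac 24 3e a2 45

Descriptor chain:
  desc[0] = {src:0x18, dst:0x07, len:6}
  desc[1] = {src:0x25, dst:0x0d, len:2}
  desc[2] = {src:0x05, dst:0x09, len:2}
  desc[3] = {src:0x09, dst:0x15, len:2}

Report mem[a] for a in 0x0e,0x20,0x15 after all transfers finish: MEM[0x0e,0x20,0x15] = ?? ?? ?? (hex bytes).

#0 dst[0x07+6] := {0x37,0x0f,0xee,0x14,0xbd,0x94}
#1 dst[0x0d+2] := {0xa2,0x45}
#2 dst[0x09+2] := {0xb1,0x26}
#3 dst[0x15+2] := {0xb1,0x26}
query mem[0x0e]=0x45, mem[0x20]=0x6a, mem[0x15]=0xb1

MEM[0x0e,0x20,0x15] = 45 6a b1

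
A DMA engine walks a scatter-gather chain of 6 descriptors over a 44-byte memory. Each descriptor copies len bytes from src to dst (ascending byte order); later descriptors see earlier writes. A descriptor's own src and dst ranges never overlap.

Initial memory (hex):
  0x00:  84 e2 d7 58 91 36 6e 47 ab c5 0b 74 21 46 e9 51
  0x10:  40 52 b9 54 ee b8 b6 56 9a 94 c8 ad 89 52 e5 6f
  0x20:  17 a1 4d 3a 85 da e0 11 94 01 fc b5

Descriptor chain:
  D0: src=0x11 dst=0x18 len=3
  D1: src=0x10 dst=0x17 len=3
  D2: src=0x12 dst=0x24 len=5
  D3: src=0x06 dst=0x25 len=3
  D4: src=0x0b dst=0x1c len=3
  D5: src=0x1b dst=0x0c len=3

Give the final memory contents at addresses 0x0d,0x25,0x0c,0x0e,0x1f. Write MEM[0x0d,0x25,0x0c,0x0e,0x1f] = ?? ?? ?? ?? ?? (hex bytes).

[0] 0x11->0x18 len=3 : 52 b9 54
[1] 0x10->0x17 len=3 : 40 52 b9
[2] 0x12->0x24 len=5 : b9 54 ee b8 b6
[3] 0x06->0x25 len=3 : 6e 47 ab
[4] 0x0b->0x1c len=3 : 74 21 46
[5] 0x1b->0x0c len=3 : ad 74 21
query mem[0x0d]=0x74, mem[0x25]=0x6e, mem[0x0c]=0xad, mem[0x0e]=0x21, mem[0x1f]=0x6f

MEM[0x0d,0x25,0x0c,0x0e,0x1f] = 74 6e ad 21 6f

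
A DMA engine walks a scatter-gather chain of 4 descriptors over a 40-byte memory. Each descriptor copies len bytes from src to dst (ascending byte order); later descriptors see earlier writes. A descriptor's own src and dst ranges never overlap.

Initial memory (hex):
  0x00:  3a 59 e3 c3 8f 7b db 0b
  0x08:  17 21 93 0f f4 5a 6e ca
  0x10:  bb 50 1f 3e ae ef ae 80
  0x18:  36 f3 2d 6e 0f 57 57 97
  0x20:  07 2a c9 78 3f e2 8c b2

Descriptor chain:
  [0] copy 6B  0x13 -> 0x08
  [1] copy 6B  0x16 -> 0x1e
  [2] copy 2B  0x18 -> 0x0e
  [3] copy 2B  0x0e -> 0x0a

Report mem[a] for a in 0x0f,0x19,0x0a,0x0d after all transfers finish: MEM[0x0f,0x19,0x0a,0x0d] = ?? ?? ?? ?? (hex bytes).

MEM[0x0f,0x19,0x0a,0x0d] = f3 f3 36 36

D0: mem[0x08..0x0d] <- [3e ae ef ae 80 36]
D1: mem[0x1e..0x23] <- [ae 80 36 f3 2d 6e]
D2: mem[0x0e..0x0f] <- [36 f3]
D3: mem[0x0a..0x0b] <- [36 f3]
query mem[0x0f]=0xf3, mem[0x19]=0xf3, mem[0x0a]=0x36, mem[0x0d]=0x36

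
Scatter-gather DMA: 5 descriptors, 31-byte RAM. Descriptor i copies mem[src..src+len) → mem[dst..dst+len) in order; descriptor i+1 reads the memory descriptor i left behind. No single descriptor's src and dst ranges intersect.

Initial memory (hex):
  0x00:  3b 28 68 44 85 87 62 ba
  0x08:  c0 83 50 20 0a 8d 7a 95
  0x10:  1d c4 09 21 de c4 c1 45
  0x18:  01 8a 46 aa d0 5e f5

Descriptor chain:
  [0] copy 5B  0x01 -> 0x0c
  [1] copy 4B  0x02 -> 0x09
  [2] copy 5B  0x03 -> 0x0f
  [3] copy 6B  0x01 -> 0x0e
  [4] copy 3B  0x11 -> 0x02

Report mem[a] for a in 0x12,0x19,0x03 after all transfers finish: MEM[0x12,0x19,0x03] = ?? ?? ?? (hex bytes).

MEM[0x12,0x19,0x03] = 87 8a 87

  after D0: wrote 5B at 0x0c = 2868448587
  after D1: wrote 4B at 0x09 = 68448587
  after D2: wrote 5B at 0x0f = 44858762ba
  after D3: wrote 6B at 0x0e = 286844858762
  after D4: wrote 3B at 0x02 = 858762
query mem[0x12]=0x87, mem[0x19]=0x8a, mem[0x03]=0x87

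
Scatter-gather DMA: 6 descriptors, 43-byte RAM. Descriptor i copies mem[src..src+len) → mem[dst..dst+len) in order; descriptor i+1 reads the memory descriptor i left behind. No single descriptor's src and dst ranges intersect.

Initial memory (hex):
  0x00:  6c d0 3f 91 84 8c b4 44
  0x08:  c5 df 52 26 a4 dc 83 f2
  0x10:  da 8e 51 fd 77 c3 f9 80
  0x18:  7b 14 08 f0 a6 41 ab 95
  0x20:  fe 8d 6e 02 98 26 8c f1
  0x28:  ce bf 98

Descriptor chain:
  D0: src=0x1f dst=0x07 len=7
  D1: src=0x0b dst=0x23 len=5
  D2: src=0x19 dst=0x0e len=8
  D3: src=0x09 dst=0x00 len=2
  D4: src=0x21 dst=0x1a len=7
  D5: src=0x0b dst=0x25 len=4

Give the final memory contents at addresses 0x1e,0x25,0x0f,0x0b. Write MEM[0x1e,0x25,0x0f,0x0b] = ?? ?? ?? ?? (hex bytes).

[0] 0x1f->0x07 len=7 : 95 fe 8d 6e 02 98 26
[1] 0x0b->0x23 len=5 : 02 98 26 83 f2
[2] 0x19->0x0e len=8 : 14 08 f0 a6 41 ab 95 fe
[3] 0x09->0x00 len=2 : 8d 6e
[4] 0x21->0x1a len=7 : 8d 6e 02 98 26 83 f2
[5] 0x0b->0x25 len=4 : 02 98 26 14
query mem[0x1e]=0x26, mem[0x25]=0x02, mem[0x0f]=0x08, mem[0x0b]=0x02

MEM[0x1e,0x25,0x0f,0x0b] = 26 02 08 02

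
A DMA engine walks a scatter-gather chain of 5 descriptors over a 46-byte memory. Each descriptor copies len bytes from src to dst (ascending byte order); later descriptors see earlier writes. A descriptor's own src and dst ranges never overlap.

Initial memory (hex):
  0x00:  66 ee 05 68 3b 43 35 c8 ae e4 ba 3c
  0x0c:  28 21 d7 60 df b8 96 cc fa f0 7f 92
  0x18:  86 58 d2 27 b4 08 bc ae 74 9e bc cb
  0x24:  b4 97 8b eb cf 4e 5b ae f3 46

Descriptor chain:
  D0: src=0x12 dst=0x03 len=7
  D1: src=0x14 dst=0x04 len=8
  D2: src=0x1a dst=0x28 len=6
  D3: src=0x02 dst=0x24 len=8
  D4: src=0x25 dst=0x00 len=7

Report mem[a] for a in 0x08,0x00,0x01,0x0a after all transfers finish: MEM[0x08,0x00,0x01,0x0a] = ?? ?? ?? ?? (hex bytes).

MEM[0x08,0x00,0x01,0x0a] = 86 96 fa d2

[0] 0x12->0x03 len=7 : 96 cc fa f0 7f 92 86
[1] 0x14->0x04 len=8 : fa f0 7f 92 86 58 d2 27
[2] 0x1a->0x28 len=6 : d2 27 b4 08 bc ae
[3] 0x02->0x24 len=8 : 05 96 fa f0 7f 92 86 58
[4] 0x25->0x00 len=7 : 96 fa f0 7f 92 86 58
query mem[0x08]=0x86, mem[0x00]=0x96, mem[0x01]=0xfa, mem[0x0a]=0xd2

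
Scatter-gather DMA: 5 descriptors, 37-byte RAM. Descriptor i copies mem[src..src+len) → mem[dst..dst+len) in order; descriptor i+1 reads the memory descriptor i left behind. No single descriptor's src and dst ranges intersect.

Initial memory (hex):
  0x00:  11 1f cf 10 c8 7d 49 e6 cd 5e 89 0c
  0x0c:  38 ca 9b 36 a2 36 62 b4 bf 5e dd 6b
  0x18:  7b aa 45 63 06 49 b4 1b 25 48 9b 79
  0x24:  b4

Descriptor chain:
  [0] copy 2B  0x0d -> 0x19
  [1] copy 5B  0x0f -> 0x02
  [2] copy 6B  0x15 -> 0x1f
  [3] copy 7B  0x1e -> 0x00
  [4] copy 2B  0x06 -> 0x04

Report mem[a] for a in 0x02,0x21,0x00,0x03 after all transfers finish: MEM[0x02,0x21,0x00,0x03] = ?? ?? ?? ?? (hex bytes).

D0: mem[0x19..0x1a] <- [ca 9b]
D1: mem[0x02..0x06] <- [36 a2 36 62 b4]
D2: mem[0x1f..0x24] <- [5e dd 6b 7b ca 9b]
D3: mem[0x00..0x06] <- [b4 5e dd 6b 7b ca 9b]
D4: mem[0x04..0x05] <- [9b e6]
query mem[0x02]=0xdd, mem[0x21]=0x6b, mem[0x00]=0xb4, mem[0x03]=0x6b

MEM[0x02,0x21,0x00,0x03] = dd 6b b4 6b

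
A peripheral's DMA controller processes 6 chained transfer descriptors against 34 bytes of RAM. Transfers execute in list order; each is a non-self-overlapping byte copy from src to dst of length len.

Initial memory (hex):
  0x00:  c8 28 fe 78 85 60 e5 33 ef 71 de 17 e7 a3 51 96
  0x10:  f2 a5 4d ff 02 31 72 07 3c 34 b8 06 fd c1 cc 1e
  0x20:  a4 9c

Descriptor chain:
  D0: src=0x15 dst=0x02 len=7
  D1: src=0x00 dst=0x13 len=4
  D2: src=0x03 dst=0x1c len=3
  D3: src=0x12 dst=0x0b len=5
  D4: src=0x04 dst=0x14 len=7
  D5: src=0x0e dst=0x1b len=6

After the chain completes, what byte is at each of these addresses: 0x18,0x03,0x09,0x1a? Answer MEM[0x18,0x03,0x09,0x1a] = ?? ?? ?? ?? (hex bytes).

MEM[0x18,0x03,0x09,0x1a] = 06 72 71 de

#0 dst[0x02+7] := {0x31,0x72,0x07,0x3c,0x34,0xb8,0x06}
#1 dst[0x13+4] := {0xc8,0x28,0x31,0x72}
#2 dst[0x1c+3] := {0x72,0x07,0x3c}
#3 dst[0x0b+5] := {0x4d,0xc8,0x28,0x31,0x72}
#4 dst[0x14+7] := {0x07,0x3c,0x34,0xb8,0x06,0x71,0xde}
#5 dst[0x1b+6] := {0x31,0x72,0xf2,0xa5,0x4d,0xc8}
query mem[0x18]=0x06, mem[0x03]=0x72, mem[0x09]=0x71, mem[0x1a]=0xde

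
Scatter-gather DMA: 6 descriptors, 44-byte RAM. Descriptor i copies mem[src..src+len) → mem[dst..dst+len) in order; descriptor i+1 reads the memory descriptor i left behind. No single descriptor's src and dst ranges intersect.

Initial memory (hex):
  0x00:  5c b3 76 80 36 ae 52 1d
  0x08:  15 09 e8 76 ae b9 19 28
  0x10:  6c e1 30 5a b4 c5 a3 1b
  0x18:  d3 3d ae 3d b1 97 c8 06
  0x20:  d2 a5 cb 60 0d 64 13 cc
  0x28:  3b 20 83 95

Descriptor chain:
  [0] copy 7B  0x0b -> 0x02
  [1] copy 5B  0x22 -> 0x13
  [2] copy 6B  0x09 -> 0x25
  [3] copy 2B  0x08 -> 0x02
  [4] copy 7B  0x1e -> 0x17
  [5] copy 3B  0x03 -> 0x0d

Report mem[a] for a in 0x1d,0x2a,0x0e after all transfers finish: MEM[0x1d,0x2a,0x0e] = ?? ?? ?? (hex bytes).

[0] 0x0b->0x02 len=7 : 76 ae b9 19 28 6c e1
[1] 0x22->0x13 len=5 : cb 60 0d 64 13
[2] 0x09->0x25 len=6 : 09 e8 76 ae b9 19
[3] 0x08->0x02 len=2 : e1 09
[4] 0x1e->0x17 len=7 : c8 06 d2 a5 cb 60 0d
[5] 0x03->0x0d len=3 : 09 b9 19
query mem[0x1d]=0x0d, mem[0x2a]=0x19, mem[0x0e]=0xb9

MEM[0x1d,0x2a,0x0e] = 0d 19 b9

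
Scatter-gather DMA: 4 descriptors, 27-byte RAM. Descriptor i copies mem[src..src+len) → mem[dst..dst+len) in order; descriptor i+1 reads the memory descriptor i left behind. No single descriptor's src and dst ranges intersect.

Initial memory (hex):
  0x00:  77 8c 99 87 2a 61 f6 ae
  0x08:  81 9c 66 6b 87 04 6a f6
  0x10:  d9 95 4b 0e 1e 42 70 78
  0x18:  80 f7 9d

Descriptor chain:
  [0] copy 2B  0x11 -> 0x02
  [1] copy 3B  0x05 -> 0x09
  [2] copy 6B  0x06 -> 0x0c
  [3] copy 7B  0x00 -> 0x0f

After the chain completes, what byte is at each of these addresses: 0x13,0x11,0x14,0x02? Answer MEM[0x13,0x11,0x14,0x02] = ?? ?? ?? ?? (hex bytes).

[0] 0x11->0x02 len=2 : 95 4b
[1] 0x05->0x09 len=3 : 61 f6 ae
[2] 0x06->0x0c len=6 : f6 ae 81 61 f6 ae
[3] 0x00->0x0f len=7 : 77 8c 95 4b 2a 61 f6
query mem[0x13]=0x2a, mem[0x11]=0x95, mem[0x14]=0x61, mem[0x02]=0x95

MEM[0x13,0x11,0x14,0x02] = 2a 95 61 95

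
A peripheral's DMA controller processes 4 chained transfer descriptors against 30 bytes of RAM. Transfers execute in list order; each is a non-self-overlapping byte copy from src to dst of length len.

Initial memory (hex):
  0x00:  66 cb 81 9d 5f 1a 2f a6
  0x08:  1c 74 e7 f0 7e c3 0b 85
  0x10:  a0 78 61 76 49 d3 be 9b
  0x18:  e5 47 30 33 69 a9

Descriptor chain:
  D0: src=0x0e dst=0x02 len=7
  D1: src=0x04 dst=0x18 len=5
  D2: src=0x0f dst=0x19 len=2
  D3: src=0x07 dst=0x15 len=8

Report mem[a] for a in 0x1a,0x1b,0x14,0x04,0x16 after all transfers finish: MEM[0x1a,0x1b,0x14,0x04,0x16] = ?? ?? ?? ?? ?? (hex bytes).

MEM[0x1a,0x1b,0x14,0x04,0x16] = 7e c3 49 a0 49

  after D0: wrote 7B at 0x02 = 0b85a078617649
  after D1: wrote 5B at 0x18 = a078617649
  after D2: wrote 2B at 0x19 = 85a0
  after D3: wrote 8B at 0x15 = 764974e7f07ec30b
query mem[0x1a]=0x7e, mem[0x1b]=0xc3, mem[0x14]=0x49, mem[0x04]=0xa0, mem[0x16]=0x49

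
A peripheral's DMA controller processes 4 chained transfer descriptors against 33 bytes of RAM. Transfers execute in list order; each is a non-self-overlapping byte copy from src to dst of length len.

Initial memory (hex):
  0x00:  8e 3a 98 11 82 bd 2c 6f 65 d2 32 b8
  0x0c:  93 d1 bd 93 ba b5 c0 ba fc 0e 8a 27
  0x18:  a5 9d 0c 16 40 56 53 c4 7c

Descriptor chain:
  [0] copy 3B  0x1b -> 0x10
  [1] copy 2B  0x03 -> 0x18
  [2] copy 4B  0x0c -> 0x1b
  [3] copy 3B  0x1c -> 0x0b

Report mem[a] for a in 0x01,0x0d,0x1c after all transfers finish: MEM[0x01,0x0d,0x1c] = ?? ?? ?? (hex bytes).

#0 dst[0x10+3] := {0x16,0x40,0x56}
#1 dst[0x18+2] := {0x11,0x82}
#2 dst[0x1b+4] := {0x93,0xd1,0xbd,0x93}
#3 dst[0x0b+3] := {0xd1,0xbd,0x93}
query mem[0x01]=0x3a, mem[0x0d]=0x93, mem[0x1c]=0xd1

MEM[0x01,0x0d,0x1c] = 3a 93 d1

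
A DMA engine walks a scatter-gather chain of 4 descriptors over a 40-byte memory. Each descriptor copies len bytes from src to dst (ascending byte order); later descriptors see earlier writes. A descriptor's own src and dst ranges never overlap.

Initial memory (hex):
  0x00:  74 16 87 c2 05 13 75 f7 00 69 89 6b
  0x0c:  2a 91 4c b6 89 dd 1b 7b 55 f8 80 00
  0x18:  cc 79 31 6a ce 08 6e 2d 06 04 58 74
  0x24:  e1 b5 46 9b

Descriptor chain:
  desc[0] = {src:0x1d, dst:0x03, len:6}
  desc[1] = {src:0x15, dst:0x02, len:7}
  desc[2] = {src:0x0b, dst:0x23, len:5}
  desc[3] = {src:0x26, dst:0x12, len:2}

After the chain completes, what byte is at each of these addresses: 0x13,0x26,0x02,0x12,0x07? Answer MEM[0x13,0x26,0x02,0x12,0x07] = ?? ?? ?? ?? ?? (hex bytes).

MEM[0x13,0x26,0x02,0x12,0x07] = b6 4c f8 4c 31

#0 dst[0x03+6] := {0x08,0x6e,0x2d,0x06,0x04,0x58}
#1 dst[0x02+7] := {0xf8,0x80,0x00,0xcc,0x79,0x31,0x6a}
#2 dst[0x23+5] := {0x6b,0x2a,0x91,0x4c,0xb6}
#3 dst[0x12+2] := {0x4c,0xb6}
query mem[0x13]=0xb6, mem[0x26]=0x4c, mem[0x02]=0xf8, mem[0x12]=0x4c, mem[0x07]=0x31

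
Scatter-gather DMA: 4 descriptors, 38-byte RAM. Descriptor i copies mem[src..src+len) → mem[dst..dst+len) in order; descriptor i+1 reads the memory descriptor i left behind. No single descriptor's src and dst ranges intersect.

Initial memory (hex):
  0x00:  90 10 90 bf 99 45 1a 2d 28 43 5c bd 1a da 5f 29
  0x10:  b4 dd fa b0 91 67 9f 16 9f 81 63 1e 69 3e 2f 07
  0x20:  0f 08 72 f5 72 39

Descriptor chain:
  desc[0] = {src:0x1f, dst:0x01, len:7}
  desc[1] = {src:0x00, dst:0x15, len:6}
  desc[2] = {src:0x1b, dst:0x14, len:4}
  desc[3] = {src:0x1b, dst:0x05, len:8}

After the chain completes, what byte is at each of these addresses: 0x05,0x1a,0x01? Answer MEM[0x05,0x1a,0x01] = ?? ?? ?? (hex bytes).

MEM[0x05,0x1a,0x01] = 1e f5 07

[0] 0x1f->0x01 len=7 : 07 0f 08 72 f5 72 39
[1] 0x00->0x15 len=6 : 90 07 0f 08 72 f5
[2] 0x1b->0x14 len=4 : 1e 69 3e 2f
[3] 0x1b->0x05 len=8 : 1e 69 3e 2f 07 0f 08 72
query mem[0x05]=0x1e, mem[0x1a]=0xf5, mem[0x01]=0x07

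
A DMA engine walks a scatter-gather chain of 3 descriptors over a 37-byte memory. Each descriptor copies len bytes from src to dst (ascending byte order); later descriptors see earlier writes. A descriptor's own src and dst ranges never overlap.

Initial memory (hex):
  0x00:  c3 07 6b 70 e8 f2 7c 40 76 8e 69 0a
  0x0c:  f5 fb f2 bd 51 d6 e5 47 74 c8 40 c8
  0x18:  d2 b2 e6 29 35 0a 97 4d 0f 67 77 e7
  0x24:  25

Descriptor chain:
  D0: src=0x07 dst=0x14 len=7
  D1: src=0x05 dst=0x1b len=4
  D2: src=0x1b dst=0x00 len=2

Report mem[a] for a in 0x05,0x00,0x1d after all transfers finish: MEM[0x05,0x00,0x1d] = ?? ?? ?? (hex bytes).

MEM[0x05,0x00,0x1d] = f2 f2 40

#0 dst[0x14+7] := {0x40,0x76,0x8e,0x69,0x0a,0xf5,0xfb}
#1 dst[0x1b+4] := {0xf2,0x7c,0x40,0x76}
#2 dst[0x00+2] := {0xf2,0x7c}
query mem[0x05]=0xf2, mem[0x00]=0xf2, mem[0x1d]=0x40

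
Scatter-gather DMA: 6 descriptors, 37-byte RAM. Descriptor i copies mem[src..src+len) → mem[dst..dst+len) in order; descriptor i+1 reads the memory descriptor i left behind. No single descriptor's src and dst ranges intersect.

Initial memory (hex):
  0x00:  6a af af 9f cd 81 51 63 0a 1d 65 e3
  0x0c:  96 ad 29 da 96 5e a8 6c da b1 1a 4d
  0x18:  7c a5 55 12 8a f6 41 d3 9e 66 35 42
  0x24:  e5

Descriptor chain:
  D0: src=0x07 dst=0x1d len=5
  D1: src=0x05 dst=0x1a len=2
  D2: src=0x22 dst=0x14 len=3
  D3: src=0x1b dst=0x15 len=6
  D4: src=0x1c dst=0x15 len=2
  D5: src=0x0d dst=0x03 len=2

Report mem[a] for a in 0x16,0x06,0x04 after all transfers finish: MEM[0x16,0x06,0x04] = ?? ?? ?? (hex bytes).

MEM[0x16,0x06,0x04] = 63 51 29

  after D0: wrote 5B at 0x1d = 630a1d65e3
  after D1: wrote 2B at 0x1a = 8151
  after D2: wrote 3B at 0x14 = 3542e5
  after D3: wrote 6B at 0x15 = 518a630a1d65
  after D4: wrote 2B at 0x15 = 8a63
  after D5: wrote 2B at 0x03 = ad29
query mem[0x16]=0x63, mem[0x06]=0x51, mem[0x04]=0x29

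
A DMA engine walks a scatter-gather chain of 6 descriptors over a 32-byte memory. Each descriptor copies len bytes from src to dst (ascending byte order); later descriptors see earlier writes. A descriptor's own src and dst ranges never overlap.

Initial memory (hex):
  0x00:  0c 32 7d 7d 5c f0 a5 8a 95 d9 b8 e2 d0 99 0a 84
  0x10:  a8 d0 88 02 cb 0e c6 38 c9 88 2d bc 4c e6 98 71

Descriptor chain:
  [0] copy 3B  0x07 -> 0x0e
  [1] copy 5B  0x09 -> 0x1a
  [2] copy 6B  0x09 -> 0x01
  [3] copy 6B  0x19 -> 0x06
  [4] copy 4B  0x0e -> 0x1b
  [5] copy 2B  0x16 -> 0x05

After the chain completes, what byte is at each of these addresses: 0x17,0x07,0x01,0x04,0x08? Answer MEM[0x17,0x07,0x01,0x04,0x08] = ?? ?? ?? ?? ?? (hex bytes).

  after D0: wrote 3B at 0x0e = 8a95d9
  after D1: wrote 5B at 0x1a = d9b8e2d099
  after D2: wrote 6B at 0x01 = d9b8e2d0998a
  after D3: wrote 6B at 0x06 = 88d9b8e2d099
  after D4: wrote 4B at 0x1b = 8a95d9d0
  after D5: wrote 2B at 0x05 = c638
query mem[0x17]=0x38, mem[0x07]=0xd9, mem[0x01]=0xd9, mem[0x04]=0xd0, mem[0x08]=0xb8

MEM[0x17,0x07,0x01,0x04,0x08] = 38 d9 d9 d0 b8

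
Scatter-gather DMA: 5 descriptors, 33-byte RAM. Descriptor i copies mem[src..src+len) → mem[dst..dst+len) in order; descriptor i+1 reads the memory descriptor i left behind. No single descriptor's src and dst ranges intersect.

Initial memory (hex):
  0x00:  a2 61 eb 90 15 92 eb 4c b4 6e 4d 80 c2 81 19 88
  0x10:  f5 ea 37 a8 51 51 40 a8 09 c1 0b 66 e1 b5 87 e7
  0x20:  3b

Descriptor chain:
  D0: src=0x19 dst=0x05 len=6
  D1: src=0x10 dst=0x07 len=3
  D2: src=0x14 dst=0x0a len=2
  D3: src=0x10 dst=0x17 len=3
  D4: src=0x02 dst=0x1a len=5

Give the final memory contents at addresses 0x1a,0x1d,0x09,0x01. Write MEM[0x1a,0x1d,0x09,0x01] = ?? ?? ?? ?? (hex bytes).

  after D0: wrote 6B at 0x05 = c10b66e1b587
  after D1: wrote 3B at 0x07 = f5ea37
  after D2: wrote 2B at 0x0a = 5151
  after D3: wrote 3B at 0x17 = f5ea37
  after D4: wrote 5B at 0x1a = eb9015c10b
query mem[0x1a]=0xeb, mem[0x1d]=0xc1, mem[0x09]=0x37, mem[0x01]=0x61

MEM[0x1a,0x1d,0x09,0x01] = eb c1 37 61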